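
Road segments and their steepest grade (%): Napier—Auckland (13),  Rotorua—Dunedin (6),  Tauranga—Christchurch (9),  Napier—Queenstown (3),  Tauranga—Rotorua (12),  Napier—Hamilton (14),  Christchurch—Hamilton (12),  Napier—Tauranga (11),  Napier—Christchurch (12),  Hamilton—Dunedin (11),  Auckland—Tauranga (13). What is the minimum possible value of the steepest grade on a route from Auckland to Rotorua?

13

Comparing a few candidate routes:
Auckland -> Tauranga -> Rotorua: max(13, 12) = 13
Auckland -> Tauranga -> Christchurch -> Hamilton -> Dunedin -> Rotorua: max(13, 9, 12, 11, 6) = 13
Auckland -> Tauranga -> Napier -> Christchurch -> Hamilton -> Dunedin -> Rotorua: max(13, 11, 12, 12, 11, 6) = 13
Auckland -> Napier -> Christchurch -> Hamilton -> Dunedin -> Rotorua: max(13, 12, 12, 11, 6) = 13
Best route has worst link 13%.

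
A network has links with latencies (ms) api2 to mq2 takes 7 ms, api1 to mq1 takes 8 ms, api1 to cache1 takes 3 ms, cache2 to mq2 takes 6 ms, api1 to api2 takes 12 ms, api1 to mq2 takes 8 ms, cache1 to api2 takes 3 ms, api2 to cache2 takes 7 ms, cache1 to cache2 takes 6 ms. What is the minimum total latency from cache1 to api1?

3

Comparing a few candidate routes:
cache1 - api1: 3
cache1 - api2 - mq2 - api1: 3 + 7 + 8 = 18
cache1 - api2 - api1: 3 + 12 = 15
Best route has total 3 ms.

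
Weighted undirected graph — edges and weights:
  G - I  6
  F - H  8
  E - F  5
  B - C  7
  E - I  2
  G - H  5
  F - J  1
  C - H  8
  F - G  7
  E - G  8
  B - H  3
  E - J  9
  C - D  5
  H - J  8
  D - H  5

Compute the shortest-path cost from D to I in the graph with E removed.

16

Checking several routes:
D → C → B → H → G → I: 5 + 7 + 3 + 5 + 6 = 26
D → H → J → F → G → I: 5 + 8 + 1 + 7 + 6 = 27
D → H → G → I: 5 + 5 + 6 = 16
D → C → H → F → G → I: 5 + 8 + 8 + 7 + 6 = 34
D → C → H → G → I: 5 + 8 + 5 + 6 = 24
D → H → F → G → I: 5 + 8 + 7 + 6 = 26
Shortest: 16.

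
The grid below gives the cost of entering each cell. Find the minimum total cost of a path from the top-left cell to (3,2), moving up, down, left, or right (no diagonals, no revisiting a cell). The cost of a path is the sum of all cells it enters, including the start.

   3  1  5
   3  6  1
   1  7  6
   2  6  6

21

Take r0c0→r1c0→r2c0→r3c0→r3c1→r3c2 for a total of 3 + 3 + 1 + 2 + 6 + 6 = 21.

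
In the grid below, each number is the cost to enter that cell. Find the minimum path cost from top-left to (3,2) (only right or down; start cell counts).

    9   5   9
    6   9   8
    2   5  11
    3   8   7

Cheapest: [0,0] [1,0] [2,0] [3,0] [3,1] [3,2]
  9 + 6 + 2 + 3 + 8 + 7 = 35

35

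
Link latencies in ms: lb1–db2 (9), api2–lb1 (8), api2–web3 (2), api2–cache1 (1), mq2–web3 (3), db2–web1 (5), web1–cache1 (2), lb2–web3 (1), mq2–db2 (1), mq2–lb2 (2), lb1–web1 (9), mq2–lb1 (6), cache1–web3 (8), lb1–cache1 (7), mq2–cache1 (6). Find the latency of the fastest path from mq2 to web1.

Some routes from mq2 to web1:
mq2 - lb2 - web3 - cache1 - web1: 2 + 1 + 8 + 2 = 13
mq2 - cache1 - web1: 6 + 2 = 8
mq2 - lb2 - web3 - api2 - cache1 - web1: 2 + 1 + 2 + 1 + 2 = 8
mq2 - web3 - api2 - cache1 - web1: 3 + 2 + 1 + 2 = 8
mq2 - db2 - web1: 1 + 5 = 6
The minimum is 6 ms.

6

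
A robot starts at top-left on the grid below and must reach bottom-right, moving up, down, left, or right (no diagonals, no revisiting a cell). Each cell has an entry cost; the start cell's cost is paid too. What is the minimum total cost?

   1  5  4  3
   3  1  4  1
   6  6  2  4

14

Cheapest: [0,0]→[1,0]→[1,1]→[1,2]→[1,3]→[2,3]
  1 + 3 + 1 + 4 + 1 + 4 = 14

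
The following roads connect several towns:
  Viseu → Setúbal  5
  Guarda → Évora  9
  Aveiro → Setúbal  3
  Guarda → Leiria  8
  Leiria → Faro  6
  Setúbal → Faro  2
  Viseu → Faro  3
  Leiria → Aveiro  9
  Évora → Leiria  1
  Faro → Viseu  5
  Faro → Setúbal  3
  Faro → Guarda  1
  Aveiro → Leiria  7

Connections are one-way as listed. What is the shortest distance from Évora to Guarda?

Paths from Évora to Guarda:
Évora → Leiria → Aveiro → Setúbal → Faro → Guarda: 1 + 9 + 3 + 2 + 1 = 16
Évora → Leiria → Faro → Guarda: 1 + 6 + 1 = 8
Shortest: 8.

8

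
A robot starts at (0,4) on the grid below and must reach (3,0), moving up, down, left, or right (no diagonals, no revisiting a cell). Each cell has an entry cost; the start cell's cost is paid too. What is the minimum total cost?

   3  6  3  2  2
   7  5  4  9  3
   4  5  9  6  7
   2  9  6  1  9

Cheapest: (0,4) → (0,3) → (0,2) → (1,2) → (1,1) → (2,1) → (2,0) → (3,0)
  2 + 2 + 3 + 4 + 5 + 5 + 4 + 2 = 27

27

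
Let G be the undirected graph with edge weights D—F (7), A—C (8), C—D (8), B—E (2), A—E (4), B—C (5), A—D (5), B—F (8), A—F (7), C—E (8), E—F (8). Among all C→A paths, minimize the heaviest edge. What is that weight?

5

A few of the C→A routes:
C -> D -> F -> A: max(8, 7, 7) = 8
C -> B -> E -> A: max(5, 2, 4) = 5
C -> D -> F -> E -> A: max(8, 7, 8, 4) = 8
C -> D -> F -> B -> E -> A: max(8, 7, 8, 2, 4) = 8
C -> A: max(8) = 8
Smallest bottleneck: 5.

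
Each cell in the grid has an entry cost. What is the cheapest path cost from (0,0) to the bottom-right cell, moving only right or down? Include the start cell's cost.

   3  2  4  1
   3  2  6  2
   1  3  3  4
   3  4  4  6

22

Cheapest: (0,0) → (0,1) → (0,2) → (0,3) → (1,3) → (2,3) → (3,3)
  3 + 2 + 4 + 1 + 2 + 4 + 6 = 22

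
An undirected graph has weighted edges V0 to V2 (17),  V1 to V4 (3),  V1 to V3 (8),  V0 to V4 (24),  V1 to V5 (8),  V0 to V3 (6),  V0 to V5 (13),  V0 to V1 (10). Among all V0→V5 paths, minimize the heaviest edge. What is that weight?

8

Paths from V0 to V5:
V0→V1→V5: max(10, 8) = 10
V0→V3→V1→V5: max(6, 8, 8) = 8
V0→V4→V1→V5: max(24, 3, 8) = 24
V0→V5: max(13) = 13
Smallest bottleneck: 8.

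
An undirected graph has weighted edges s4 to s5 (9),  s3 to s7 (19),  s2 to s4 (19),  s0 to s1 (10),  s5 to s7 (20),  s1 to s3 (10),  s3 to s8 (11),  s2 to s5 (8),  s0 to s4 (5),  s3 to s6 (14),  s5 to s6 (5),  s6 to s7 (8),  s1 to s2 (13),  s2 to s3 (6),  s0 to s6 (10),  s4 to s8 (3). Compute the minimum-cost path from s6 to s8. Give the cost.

17

Comparing a few candidate routes:
s6 -> s5 -> s2 -> s3 -> s8: 5 + 8 + 6 + 11 = 30
s6 -> s3 -> s8: 14 + 11 = 25
s6 -> s0 -> s4 -> s8: 10 + 5 + 3 = 18
s6 -> s5 -> s4 -> s8: 5 + 9 + 3 = 17
Shortest: 17.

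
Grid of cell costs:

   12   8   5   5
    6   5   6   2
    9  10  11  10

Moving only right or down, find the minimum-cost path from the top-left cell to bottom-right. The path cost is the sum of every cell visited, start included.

41

Take [0,0] [1,0] [1,1] [1,2] [1,3] [2,3] for a total of 12 + 6 + 5 + 6 + 2 + 10 = 41.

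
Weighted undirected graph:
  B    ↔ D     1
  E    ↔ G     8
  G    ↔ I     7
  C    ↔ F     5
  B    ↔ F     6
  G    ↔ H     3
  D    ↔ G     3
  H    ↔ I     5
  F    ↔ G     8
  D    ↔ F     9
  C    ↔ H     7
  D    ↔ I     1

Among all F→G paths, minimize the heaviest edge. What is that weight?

6

Checking several routes:
F → B → D → I → H → G: max(6, 1, 1, 5, 3) = 6
F → B → D → G: max(6, 1, 3) = 6
F → B → D → I → G: max(6, 1, 1, 7) = 7
The minimum achievable maximum is 6.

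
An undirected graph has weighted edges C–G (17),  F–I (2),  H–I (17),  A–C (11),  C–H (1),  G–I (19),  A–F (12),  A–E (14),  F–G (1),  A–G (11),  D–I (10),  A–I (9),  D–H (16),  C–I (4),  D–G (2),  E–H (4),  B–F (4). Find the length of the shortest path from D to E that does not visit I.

20

Comparing a few candidate routes:
D -> G -> A -> E: 2 + 11 + 14 = 27
D -> H -> E: 16 + 4 = 20
D -> G -> C -> H -> E: 2 + 17 + 1 + 4 = 24
Best route has total 20.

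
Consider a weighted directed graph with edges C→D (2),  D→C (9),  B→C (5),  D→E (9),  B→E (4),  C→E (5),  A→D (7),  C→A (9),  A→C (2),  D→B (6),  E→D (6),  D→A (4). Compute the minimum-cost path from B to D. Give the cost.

Routes from B to D:
B-C-A-D: 5 + 9 + 7 = 21
B-E-D: 4 + 6 = 10
B-C-D: 5 + 2 = 7
B-C-E-D: 5 + 5 + 6 = 16
Best route has total 7.

7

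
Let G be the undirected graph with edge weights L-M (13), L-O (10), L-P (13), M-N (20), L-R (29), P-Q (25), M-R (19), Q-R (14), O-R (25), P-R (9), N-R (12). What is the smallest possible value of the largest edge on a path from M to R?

Paths from M to R:
M - L - R: max(13, 29) = 29
M - R: max(19) = 19
M - L - O - R: max(13, 10, 25) = 25
M - L - P - Q - R: max(13, 13, 25, 14) = 25
M - N - R: max(20, 12) = 20
M - L - P - R: max(13, 13, 9) = 13
Best route has worst link 13.

13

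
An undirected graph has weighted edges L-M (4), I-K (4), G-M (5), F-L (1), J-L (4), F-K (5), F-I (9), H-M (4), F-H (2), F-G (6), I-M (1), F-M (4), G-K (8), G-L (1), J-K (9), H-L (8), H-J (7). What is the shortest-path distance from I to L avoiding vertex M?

A few of the I→L routes:
I-K-G-L: 4 + 8 + 1 = 13
I-K-F-L: 4 + 5 + 1 = 10
I-K-F-G-L: 4 + 5 + 6 + 1 = 16
I-F-G-L: 9 + 6 + 1 = 16
I-F-L: 9 + 1 = 10
The minimum is 10.

10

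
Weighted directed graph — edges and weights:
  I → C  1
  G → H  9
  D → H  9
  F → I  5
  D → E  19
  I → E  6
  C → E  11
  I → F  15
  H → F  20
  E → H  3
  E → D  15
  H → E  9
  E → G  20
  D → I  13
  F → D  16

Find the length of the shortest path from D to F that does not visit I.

Routes from D to F avoiding I:
D-E-G-H-F: 19 + 20 + 9 + 20 = 68
D-E-H-F: 19 + 3 + 20 = 42
D-H-F: 9 + 20 = 29
Best route has total 29.

29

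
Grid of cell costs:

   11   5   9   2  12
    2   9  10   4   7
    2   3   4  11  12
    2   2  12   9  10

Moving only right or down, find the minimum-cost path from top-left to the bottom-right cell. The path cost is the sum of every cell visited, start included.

Cheapest: r0c0 -> r1c0 -> r2c0 -> r3c0 -> r3c1 -> r3c2 -> r3c3 -> r3c4
  11 + 2 + 2 + 2 + 2 + 12 + 9 + 10 = 50
(Top row then right column would cost 68.)

50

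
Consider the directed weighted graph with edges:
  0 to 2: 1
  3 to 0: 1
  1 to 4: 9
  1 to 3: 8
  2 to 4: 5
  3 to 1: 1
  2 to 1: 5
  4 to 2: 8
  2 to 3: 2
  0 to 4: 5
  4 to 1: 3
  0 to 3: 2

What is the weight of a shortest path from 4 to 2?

Paths from 4 to 2:
4 - 2: 8
4 - 1 - 3 - 0 - 2: 3 + 8 + 1 + 1 = 13
Shortest: 8.

8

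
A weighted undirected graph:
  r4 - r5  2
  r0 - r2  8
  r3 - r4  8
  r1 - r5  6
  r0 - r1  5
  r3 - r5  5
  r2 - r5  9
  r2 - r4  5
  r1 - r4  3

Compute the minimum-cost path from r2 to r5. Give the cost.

7

A few of the r2→r5 routes:
r2-r4-r5: 5 + 2 = 7
r2-r4-r3-r5: 5 + 8 + 5 = 18
r2-r5: 9
r2-r0-r1-r4-r5: 8 + 5 + 3 + 2 = 18
r2-r4-r1-r5: 5 + 3 + 6 = 14
Best route has total 7.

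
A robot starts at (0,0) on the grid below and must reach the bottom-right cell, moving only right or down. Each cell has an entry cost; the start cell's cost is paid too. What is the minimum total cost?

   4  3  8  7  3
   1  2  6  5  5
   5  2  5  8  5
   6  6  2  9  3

28

One optimal route is [0,0] -> [1,0] -> [1,1] -> [2,1] -> [2,2] -> [3,2] -> [3,3] -> [3,4].
Its cost is 4 + 1 + 2 + 2 + 5 + 2 + 9 + 3 = 28.
For comparison, the top-then-right route costs 38.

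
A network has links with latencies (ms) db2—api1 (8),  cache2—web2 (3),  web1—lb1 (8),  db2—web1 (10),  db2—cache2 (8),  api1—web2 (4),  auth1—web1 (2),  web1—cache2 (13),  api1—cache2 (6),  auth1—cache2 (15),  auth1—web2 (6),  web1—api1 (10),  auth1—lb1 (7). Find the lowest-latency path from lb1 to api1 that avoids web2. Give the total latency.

18

Some routes from lb1 to api1 avoiding web2:
lb1-web1-db2-api1: 8 + 10 + 8 = 26
lb1-web1-api1: 8 + 10 = 18
lb1-auth1-web1-db2-api1: 7 + 2 + 10 + 8 = 27
lb1-auth1-web1-api1: 7 + 2 + 10 = 19
Shortest: 18 ms.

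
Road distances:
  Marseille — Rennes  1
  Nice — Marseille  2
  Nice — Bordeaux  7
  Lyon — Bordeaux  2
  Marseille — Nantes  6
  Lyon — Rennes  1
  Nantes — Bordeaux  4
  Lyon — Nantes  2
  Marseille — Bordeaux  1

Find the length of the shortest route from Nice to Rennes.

3

Some routes from Nice to Rennes:
Nice → Bordeaux → Lyon → Rennes: 7 + 2 + 1 = 10
Nice → Bordeaux → Marseille → Rennes: 7 + 1 + 1 = 9
Nice → Marseille → Nantes → Lyon → Rennes: 2 + 6 + 2 + 1 = 11
Nice → Marseille → Bordeaux → Nantes → Lyon → Rennes: 2 + 1 + 4 + 2 + 1 = 10
Nice → Marseille → Bordeaux → Lyon → Rennes: 2 + 1 + 2 + 1 = 6
Nice → Marseille → Rennes: 2 + 1 = 3
Best route has total 3.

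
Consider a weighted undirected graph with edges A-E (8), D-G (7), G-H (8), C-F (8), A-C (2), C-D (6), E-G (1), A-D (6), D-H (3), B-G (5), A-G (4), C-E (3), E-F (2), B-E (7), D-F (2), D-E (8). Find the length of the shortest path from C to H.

Comparing a few candidate routes:
C → D → H: 6 + 3 = 9
C → E → F → D → H: 3 + 2 + 2 + 3 = 10
C → A → D → H: 2 + 6 + 3 = 11
C → E → G → H: 3 + 1 + 8 = 12
Shortest: 9.

9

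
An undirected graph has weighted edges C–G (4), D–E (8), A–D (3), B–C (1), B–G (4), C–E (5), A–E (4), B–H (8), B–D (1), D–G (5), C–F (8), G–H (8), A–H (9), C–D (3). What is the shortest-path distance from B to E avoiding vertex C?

Some routes from B to E avoiding C:
B - G - D - A - E: 4 + 5 + 3 + 4 = 16
B - D - A - E: 1 + 3 + 4 = 8
B - D - E: 1 + 8 = 9
The minimum is 8.

8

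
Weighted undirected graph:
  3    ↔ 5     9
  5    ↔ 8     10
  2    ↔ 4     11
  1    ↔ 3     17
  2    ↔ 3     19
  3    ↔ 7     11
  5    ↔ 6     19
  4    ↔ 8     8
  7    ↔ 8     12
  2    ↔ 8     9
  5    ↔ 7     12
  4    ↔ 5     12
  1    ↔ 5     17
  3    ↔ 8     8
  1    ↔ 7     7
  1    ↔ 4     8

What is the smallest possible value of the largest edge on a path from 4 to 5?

Checking several routes:
4 → 8 → 5: max(8, 10) = 10
4 → 8 → 3 → 5: max(8, 8, 9) = 9
4 → 1 → 7 → 3 → 8 → 5: max(8, 7, 11, 8, 10) = 11
Smallest bottleneck: 9.

9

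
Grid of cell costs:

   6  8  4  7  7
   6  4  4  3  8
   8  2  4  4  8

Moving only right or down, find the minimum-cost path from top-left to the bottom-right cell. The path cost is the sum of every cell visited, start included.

Best path: [0,0]→[1,0]→[1,1]→[2,1]→[2,2]→[2,3]→[2,4]
Cost: 6 + 6 + 4 + 2 + 4 + 4 + 8 = 34
For comparison, the top-then-right route costs 48.

34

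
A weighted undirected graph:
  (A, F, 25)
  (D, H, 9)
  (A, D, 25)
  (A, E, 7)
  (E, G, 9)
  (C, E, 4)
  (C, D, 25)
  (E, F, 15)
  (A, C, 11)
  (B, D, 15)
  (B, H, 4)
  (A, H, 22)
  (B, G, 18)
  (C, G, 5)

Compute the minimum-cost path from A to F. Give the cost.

22

Comparing a few candidate routes:
A-C-E-F: 11 + 4 + 15 = 30
A-C-G-E-F: 11 + 5 + 9 + 15 = 40
A-E-F: 7 + 15 = 22
A-F: 25
Best route has total 22.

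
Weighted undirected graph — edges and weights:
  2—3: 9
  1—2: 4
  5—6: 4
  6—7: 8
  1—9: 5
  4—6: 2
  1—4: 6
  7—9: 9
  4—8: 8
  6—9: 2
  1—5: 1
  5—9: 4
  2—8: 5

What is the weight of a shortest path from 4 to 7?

10

A few of the 4→7 routes:
4 -> 6 -> 9 -> 7: 2 + 2 + 9 = 13
4 -> 6 -> 5 -> 9 -> 7: 2 + 4 + 4 + 9 = 19
4 -> 6 -> 7: 2 + 8 = 10
Best route has total 10.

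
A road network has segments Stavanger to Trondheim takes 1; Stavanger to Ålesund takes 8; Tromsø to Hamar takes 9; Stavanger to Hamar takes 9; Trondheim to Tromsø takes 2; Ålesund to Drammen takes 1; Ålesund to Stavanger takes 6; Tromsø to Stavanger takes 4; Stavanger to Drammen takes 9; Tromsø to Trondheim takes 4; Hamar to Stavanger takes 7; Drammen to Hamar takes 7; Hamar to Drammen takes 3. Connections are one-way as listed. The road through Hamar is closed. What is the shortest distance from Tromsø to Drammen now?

Routes from Tromsø to Drammen avoiding Hamar:
Tromsø → Stavanger → Drammen: 4 + 9 = 13
Tromsø → Stavanger → Ålesund → Drammen: 4 + 8 + 1 = 13
Best route has total 13.

13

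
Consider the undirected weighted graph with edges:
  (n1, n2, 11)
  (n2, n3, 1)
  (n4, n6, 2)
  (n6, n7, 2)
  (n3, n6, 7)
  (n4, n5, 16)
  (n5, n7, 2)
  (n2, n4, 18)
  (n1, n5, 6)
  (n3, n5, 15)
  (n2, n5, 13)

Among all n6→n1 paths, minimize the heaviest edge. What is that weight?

Comparing a few candidate routes:
n6 → n3 → n2 → n1: max(7, 1, 11) = 11
n6 → n7 → n5 → n1: max(2, 2, 6) = 6
n6 → n7 → n5 → n3 → n2 → n1: max(2, 2, 15, 1, 11) = 15
n6 → n7 → n5 → n2 → n1: max(2, 2, 13, 11) = 13
n6 → n3 → n2 → n5 → n1: max(7, 1, 13, 6) = 13
Smallest bottleneck: 6.

6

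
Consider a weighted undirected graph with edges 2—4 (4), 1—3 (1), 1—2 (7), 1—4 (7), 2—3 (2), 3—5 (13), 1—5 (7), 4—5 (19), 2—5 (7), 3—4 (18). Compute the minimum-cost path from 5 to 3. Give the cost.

Checking several routes:
5 → 3: 13
5 → 1 → 3: 7 + 1 = 8
5 → 2 → 1 → 3: 7 + 7 + 1 = 15
5 → 2 → 4 → 1 → 3: 7 + 4 + 7 + 1 = 19
5 → 2 → 3: 7 + 2 = 9
5 → 1 → 2 → 3: 7 + 7 + 2 = 16
Best route has total 8.

8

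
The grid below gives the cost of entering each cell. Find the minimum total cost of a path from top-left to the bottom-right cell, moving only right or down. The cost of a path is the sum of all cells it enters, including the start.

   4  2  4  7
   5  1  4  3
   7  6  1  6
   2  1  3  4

Cheapest: r0c0→r0c1→r1c1→r1c2→r2c2→r3c2→r3c3
  4 + 2 + 1 + 4 + 1 + 3 + 4 = 19
For comparison, the top-then-right route costs 30.

19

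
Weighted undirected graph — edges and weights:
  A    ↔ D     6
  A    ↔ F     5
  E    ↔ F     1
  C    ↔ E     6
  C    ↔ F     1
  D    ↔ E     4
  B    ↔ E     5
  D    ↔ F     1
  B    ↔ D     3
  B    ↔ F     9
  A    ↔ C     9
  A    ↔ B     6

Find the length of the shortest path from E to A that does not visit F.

A few of the E→A routes:
E → D → A: 4 + 6 = 10
E → D → B → A: 4 + 3 + 6 = 13
E → B → D → A: 5 + 3 + 6 = 14
E → B → A: 5 + 6 = 11
The minimum is 10.

10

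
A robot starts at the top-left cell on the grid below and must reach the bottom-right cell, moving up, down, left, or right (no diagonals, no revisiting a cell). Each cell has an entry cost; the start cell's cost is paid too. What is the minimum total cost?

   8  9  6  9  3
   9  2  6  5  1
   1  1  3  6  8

36

Path r0c0→r1c0→r2c0→r2c1→r2c2→r2c3→r2c4: 8 + 9 + 1 + 1 + 3 + 6 + 8 = 36.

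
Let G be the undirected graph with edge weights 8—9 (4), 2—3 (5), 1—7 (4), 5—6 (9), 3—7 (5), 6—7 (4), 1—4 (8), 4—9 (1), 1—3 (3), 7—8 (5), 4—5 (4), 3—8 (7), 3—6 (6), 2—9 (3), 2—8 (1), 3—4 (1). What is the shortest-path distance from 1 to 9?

A few of the 1→9 routes:
1-3-2-9: 3 + 5 + 3 = 11
1-7-8-2-9: 4 + 5 + 1 + 3 = 13
1-4-9: 8 + 1 = 9
1-3-4-9: 3 + 1 + 1 = 5
1-7-8-9: 4 + 5 + 4 = 13
1-7-3-4-9: 4 + 5 + 1 + 1 = 11
Best route has total 5.

5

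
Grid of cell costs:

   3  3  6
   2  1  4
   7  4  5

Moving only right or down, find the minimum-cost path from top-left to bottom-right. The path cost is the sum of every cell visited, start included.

15

Take r0c0→r1c0→r1c1→r1c2→r2c2 for a total of 3 + 2 + 1 + 4 + 5 = 15.
For comparison, the top-then-right route costs 21.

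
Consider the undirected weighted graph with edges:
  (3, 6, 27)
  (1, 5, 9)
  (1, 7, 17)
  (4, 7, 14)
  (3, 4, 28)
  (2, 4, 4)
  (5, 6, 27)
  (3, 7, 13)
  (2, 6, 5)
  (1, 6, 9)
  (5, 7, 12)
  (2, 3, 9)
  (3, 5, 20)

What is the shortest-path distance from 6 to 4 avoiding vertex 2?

Some routes from 6 to 4 avoiding 2:
6-3-7-4: 27 + 13 + 14 = 54
6-5-7-4: 27 + 12 + 14 = 53
6-1-5-7-4: 9 + 9 + 12 + 14 = 44
6-1-7-4: 9 + 17 + 14 = 40
Best route has total 40.

40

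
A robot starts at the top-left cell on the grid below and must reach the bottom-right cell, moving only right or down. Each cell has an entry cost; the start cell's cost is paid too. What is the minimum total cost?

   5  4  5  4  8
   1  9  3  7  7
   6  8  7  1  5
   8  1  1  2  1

Path [0,0] -> [1,0] -> [2,0] -> [2,1] -> [3,1] -> [3,2] -> [3,3] -> [3,4]: 5 + 1 + 6 + 8 + 1 + 1 + 2 + 1 = 25.
For comparison, the top-then-right route costs 39.

25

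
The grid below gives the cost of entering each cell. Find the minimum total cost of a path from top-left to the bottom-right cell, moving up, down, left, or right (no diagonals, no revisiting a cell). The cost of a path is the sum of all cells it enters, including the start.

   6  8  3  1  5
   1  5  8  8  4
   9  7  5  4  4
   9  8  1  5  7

37

Cheapest: [0,0]→[1,0]→[1,1]→[2,1]→[2,2]→[3,2]→[3,3]→[3,4]
  6 + 1 + 5 + 7 + 5 + 1 + 5 + 7 = 37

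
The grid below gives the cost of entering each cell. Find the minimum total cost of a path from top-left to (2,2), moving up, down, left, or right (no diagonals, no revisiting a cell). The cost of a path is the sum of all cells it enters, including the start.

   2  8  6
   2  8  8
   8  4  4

20

Best path: (0,0) -> (1,0) -> (1,1) -> (2,1) -> (2,2)
Cost: 2 + 2 + 8 + 4 + 4 = 20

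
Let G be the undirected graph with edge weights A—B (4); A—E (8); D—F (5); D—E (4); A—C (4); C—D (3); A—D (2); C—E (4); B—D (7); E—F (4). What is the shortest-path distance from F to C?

8

A few of the F→C routes:
F → E → C: 4 + 4 = 8
F → D → A → C: 5 + 2 + 4 = 11
F → D → C: 5 + 3 = 8
Best route has total 8.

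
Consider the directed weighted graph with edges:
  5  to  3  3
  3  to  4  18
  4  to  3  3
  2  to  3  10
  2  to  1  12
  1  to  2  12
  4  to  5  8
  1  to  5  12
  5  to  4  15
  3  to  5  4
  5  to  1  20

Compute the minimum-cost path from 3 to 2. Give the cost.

36

Paths from 3 to 2:
3 -> 5 -> 1 -> 2: 4 + 20 + 12 = 36
3 -> 4 -> 5 -> 1 -> 2: 18 + 8 + 20 + 12 = 58
Shortest: 36.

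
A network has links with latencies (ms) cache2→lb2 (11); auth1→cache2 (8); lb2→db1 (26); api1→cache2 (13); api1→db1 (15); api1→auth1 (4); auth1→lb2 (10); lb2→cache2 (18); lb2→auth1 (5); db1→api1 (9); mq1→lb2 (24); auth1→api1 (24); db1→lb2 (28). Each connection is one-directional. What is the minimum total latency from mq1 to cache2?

37

Checking several routes:
mq1 -> lb2 -> auth1 -> cache2: 24 + 5 + 8 = 37
mq1 -> lb2 -> cache2: 24 + 18 = 42
mq1 -> lb2 -> auth1 -> api1 -> cache2: 24 + 5 + 24 + 13 = 66
Shortest: 37 ms.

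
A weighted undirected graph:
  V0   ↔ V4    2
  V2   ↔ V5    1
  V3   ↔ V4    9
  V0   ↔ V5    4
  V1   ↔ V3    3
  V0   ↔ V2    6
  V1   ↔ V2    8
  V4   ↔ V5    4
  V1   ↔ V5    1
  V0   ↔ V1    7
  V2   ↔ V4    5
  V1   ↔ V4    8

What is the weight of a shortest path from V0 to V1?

5

Comparing a few candidate routes:
V0 -> V5 -> V1: 4 + 1 = 5
V0 -> V2 -> V5 -> V1: 6 + 1 + 1 = 8
V0 -> V1: 7
V0 -> V4 -> V5 -> V1: 2 + 4 + 1 = 7
The minimum is 5.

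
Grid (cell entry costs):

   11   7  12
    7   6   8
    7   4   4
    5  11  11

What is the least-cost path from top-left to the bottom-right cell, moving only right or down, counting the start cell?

43

Take [0,0] [0,1] [1,1] [2,1] [2,2] [3,2] for a total of 11 + 7 + 6 + 4 + 4 + 11 = 43.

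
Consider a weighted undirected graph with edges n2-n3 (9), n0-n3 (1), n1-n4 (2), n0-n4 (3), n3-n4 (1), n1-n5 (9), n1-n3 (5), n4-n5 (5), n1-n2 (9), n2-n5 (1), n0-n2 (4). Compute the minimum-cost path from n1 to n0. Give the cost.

4

Comparing a few candidate routes:
n1 → n4 → n3 → n0: 2 + 1 + 1 = 4
n1 → n3 → n0: 5 + 1 = 6
n1 → n4 → n0: 2 + 3 = 5
Best route has total 4.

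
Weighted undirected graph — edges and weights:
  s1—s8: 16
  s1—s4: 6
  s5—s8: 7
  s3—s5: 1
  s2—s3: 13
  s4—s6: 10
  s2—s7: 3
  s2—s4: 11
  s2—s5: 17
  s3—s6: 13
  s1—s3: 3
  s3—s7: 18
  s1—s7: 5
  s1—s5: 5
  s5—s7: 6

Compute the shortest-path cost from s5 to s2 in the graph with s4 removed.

A few of the s5→s2 routes:
s5-s3-s1-s7-s2: 1 + 3 + 5 + 3 = 12
s5-s1-s7-s2: 5 + 5 + 3 = 13
s5-s3-s2: 1 + 13 = 14
s5-s7-s2: 6 + 3 = 9
s5-s2: 17
Shortest: 9.

9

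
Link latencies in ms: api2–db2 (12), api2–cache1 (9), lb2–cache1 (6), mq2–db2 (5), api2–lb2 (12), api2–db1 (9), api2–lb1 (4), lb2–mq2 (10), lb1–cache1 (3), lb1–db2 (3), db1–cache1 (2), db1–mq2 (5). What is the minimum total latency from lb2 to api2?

12

A few of the lb2→api2 routes:
lb2 - cache1 - db1 - api2: 6 + 2 + 9 = 17
lb2 - cache1 - api2: 6 + 9 = 15
lb2 - api2: 12
lb2 - cache1 - lb1 - api2: 6 + 3 + 4 = 13
lb2 - mq2 - db2 - lb1 - api2: 10 + 5 + 3 + 4 = 22
Best route has total 12 ms.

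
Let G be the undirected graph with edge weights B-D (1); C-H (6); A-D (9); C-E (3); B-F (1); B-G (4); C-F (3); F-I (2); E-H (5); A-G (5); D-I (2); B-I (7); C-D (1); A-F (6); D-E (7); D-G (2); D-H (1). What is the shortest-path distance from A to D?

Comparing a few candidate routes:
A -> F -> B -> D: 6 + 1 + 1 = 8
A -> G -> D: 5 + 2 = 7
A -> F -> I -> D: 6 + 2 + 2 = 10
A -> F -> C -> D: 6 + 3 + 1 = 10
A -> D: 9
A -> G -> B -> D: 5 + 4 + 1 = 10
The minimum is 7.

7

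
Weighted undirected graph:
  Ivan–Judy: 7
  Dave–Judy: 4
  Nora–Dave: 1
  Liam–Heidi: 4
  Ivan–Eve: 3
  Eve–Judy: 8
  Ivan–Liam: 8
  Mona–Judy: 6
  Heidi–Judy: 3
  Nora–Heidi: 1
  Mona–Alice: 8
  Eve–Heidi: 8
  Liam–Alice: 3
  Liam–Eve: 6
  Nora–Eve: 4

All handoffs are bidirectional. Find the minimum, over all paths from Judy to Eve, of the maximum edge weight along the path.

4

Comparing a few candidate routes:
Judy -> Dave -> Nora -> Heidi -> Liam -> Eve: max(4, 1, 1, 4, 6) = 6
Judy -> Heidi -> Nora -> Eve: max(3, 1, 4) = 4
Judy -> Dave -> Nora -> Eve: max(4, 1, 4) = 4
Judy -> Heidi -> Liam -> Eve: max(3, 4, 6) = 6
Best route has worst link 4.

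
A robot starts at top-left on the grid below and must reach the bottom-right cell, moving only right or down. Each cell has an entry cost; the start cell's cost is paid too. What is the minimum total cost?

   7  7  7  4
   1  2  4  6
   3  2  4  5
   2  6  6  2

23

Path (0,0)→(1,0)→(1,1)→(2,1)→(2,2)→(2,3)→(3,3): 7 + 1 + 2 + 2 + 4 + 5 + 2 = 23.
For comparison, the top-then-right route costs 38.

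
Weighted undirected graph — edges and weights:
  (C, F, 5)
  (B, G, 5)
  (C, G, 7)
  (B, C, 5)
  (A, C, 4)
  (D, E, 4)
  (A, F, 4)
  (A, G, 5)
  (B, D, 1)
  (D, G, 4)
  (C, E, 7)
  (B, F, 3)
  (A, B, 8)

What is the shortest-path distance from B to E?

5

Some routes from B to E:
B -> C -> E: 5 + 7 = 12
B -> D -> E: 1 + 4 = 5
B -> F -> C -> E: 3 + 5 + 7 = 15
B -> G -> D -> E: 5 + 4 + 4 = 13
The minimum is 5.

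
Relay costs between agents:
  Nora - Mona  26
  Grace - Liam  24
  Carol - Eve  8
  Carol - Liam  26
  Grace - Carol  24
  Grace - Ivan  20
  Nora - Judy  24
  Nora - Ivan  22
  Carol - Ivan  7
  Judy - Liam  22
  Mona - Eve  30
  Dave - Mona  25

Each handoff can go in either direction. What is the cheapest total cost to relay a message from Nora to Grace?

Some routes from Nora to Grace:
Nora → Judy → Liam → Grace: 24 + 22 + 24 = 70
Nora → Ivan → Grace: 22 + 20 = 42
Nora → Ivan → Carol → Liam → Grace: 22 + 7 + 26 + 24 = 79
Nora → Ivan → Carol → Grace: 22 + 7 + 24 = 53
The minimum is 42.

42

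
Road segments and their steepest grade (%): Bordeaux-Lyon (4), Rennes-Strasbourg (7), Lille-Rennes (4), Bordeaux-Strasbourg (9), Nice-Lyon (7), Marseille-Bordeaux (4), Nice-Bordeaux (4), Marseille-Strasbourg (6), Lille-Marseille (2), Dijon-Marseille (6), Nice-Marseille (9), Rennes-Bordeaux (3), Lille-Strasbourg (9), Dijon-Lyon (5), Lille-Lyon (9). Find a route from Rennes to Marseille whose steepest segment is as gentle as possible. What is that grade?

4

Some routes from Rennes to Marseille:
Rennes→Bordeaux→Marseille: max(3, 4) = 4
Rennes→Lille→Marseille: max(4, 2) = 4
Rennes→Strasbourg→Marseille: max(7, 6) = 7
Rennes→Bordeaux→Lyon→Dijon→Marseille: max(3, 4, 5, 6) = 6
Rennes→Bordeaux→Nice→Lyon→Dijon→Marseille: max(3, 4, 7, 5, 6) = 7
Smallest bottleneck: 4%.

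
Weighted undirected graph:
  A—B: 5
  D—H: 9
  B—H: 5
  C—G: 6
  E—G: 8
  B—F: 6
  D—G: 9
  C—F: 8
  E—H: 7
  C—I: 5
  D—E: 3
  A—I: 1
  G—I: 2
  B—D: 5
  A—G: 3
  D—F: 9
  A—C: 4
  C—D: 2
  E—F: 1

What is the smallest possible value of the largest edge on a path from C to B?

5

Comparing a few candidate routes:
C -> I -> G -> A -> B: max(5, 2, 3, 5) = 5
C -> I -> A -> B: max(5, 1, 5) = 5
C -> D -> E -> F -> B: max(2, 3, 1, 6) = 6
C -> D -> B: max(2, 5) = 5
C -> A -> B: max(4, 5) = 5
Smallest bottleneck: 5.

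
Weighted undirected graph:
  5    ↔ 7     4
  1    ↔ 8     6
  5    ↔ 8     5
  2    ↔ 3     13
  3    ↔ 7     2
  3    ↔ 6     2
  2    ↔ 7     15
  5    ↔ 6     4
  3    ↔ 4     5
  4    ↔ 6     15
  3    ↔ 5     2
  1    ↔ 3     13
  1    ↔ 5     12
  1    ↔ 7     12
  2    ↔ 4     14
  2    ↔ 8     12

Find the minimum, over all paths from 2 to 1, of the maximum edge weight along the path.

A few of the 2→1 routes:
2-8-5-7-1: max(12, 5, 4, 12) = 12
2-8-5-3-7-1: max(12, 5, 2, 2, 12) = 12
2-8-5-1: max(12, 5, 12) = 12
Best route has worst link 12.

12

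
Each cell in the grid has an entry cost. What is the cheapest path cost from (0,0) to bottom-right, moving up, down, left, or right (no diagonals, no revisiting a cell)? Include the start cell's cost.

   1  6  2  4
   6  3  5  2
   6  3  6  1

Cheapest: r0c0→r0c1→r0c2→r0c3→r1c3→r2c3
  1 + 6 + 2 + 4 + 2 + 1 = 16

16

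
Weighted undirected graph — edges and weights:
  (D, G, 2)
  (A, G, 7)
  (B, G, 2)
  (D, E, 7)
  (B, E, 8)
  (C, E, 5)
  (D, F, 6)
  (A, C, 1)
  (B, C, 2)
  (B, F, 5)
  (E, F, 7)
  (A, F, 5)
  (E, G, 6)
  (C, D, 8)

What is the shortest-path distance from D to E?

7

Comparing a few candidate routes:
D → G → B → C → E: 2 + 2 + 2 + 5 = 11
D → G → E: 2 + 6 = 8
D → G → B → E: 2 + 2 + 8 = 12
D → E: 7
Best route has total 7.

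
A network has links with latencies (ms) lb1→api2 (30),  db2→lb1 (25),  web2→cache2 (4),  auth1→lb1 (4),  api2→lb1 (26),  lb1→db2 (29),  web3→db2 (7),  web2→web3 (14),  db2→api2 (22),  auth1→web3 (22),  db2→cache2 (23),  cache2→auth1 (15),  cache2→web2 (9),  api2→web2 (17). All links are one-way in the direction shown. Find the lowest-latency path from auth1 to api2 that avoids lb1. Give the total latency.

Paths from auth1 to api2 avoiding lb1:
auth1 → web3 → db2 → api2: 22 + 7 + 22 = 51
The minimum is 51 ms.

51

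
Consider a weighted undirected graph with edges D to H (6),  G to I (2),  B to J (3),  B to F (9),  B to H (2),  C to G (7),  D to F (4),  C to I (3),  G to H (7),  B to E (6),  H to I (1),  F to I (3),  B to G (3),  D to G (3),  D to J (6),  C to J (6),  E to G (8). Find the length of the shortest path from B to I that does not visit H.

Checking several routes:
B -> J -> C -> I: 3 + 6 + 3 = 12
B -> G -> C -> I: 3 + 7 + 3 = 13
B -> F -> I: 9 + 3 = 12
B -> G -> I: 3 + 2 = 5
The minimum is 5.

5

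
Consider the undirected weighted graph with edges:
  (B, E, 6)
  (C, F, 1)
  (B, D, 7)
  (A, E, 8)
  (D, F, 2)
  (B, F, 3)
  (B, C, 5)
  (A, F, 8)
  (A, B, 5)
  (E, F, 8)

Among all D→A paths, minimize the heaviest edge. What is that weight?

5

A few of the D→A routes:
D -> F -> C -> B -> A: max(2, 1, 5, 5) = 5
D -> F -> B -> A: max(2, 3, 5) = 5
D -> B -> A: max(7, 5) = 7
D -> F -> E -> A: max(2, 8, 8) = 8
Smallest bottleneck: 5.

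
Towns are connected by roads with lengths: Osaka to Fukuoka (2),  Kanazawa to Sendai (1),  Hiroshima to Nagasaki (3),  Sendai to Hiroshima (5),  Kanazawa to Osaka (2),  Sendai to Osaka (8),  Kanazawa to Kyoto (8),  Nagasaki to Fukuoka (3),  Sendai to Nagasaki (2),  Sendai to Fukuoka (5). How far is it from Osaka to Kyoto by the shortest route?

A few of the Osaka→Kyoto routes:
Osaka - Fukuoka - Nagasaki - Sendai - Kanazawa - Kyoto: 2 + 3 + 2 + 1 + 8 = 16
Osaka - Fukuoka - Sendai - Kanazawa - Kyoto: 2 + 5 + 1 + 8 = 16
Osaka - Sendai - Kanazawa - Kyoto: 8 + 1 + 8 = 17
Osaka - Kanazawa - Kyoto: 2 + 8 = 10
Shortest: 10.

10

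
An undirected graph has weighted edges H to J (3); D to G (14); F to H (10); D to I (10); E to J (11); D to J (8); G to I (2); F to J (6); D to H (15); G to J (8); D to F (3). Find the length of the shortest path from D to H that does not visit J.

13

Paths from D to H avoiding J:
D → H: 15
D → F → H: 3 + 10 = 13
Shortest: 13.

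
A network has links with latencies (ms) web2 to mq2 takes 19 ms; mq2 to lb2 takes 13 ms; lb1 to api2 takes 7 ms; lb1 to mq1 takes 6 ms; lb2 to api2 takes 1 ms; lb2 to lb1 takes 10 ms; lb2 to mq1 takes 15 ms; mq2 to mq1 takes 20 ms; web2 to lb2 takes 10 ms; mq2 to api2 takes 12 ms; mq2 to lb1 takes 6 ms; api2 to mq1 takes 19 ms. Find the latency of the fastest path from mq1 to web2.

24

Comparing a few candidate routes:
mq1 - lb1 - lb2 - web2: 6 + 10 + 10 = 26
mq1 - lb2 - web2: 15 + 10 = 25
mq1 - lb1 - mq2 - api2 - lb2 - web2: 6 + 6 + 12 + 1 + 10 = 35
mq1 - lb1 - mq2 - web2: 6 + 6 + 19 = 31
mq1 - api2 - lb2 - web2: 19 + 1 + 10 = 30
mq1 - lb1 - api2 - lb2 - web2: 6 + 7 + 1 + 10 = 24
The minimum is 24 ms.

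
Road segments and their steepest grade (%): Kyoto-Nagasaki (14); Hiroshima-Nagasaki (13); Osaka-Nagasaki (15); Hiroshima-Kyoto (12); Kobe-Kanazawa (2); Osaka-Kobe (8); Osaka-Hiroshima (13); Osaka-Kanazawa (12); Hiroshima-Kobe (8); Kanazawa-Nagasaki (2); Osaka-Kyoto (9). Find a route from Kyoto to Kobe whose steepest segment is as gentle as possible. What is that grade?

9

A few of the Kyoto→Kobe routes:
Kyoto→Osaka→Kobe: max(9, 8) = 9
Kyoto→Osaka→Hiroshima→Nagasaki→Kanazawa→Kobe: max(9, 13, 13, 2, 2) = 13
Kyoto→Hiroshima→Kobe: max(12, 8) = 12
Kyoto→Osaka→Kanazawa→Kobe: max(9, 12, 2) = 12
Kyoto→Osaka→Hiroshima→Kobe: max(9, 13, 8) = 13
Best route has worst link 9%.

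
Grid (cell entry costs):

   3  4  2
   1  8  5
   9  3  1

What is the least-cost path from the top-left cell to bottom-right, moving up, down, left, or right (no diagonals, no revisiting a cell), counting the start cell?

Best path: [0,0] → [0,1] → [0,2] → [1,2] → [2,2]
Cost: 3 + 4 + 2 + 5 + 1 = 15

15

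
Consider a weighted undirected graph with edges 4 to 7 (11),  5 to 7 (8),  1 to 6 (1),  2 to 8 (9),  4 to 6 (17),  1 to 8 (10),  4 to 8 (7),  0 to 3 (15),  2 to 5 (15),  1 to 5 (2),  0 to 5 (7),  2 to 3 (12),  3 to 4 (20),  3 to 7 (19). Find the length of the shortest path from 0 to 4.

26

Some routes from 0 to 4:
0-5-1-6-4: 7 + 2 + 1 + 17 = 27
0-5-7-4: 7 + 8 + 11 = 26
0-5-1-8-4: 7 + 2 + 10 + 7 = 26
The minimum is 26.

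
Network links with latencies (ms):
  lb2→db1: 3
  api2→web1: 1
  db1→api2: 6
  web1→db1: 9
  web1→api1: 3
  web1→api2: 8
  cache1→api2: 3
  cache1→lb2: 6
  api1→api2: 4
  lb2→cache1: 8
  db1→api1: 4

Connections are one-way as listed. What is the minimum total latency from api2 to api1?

Candidate routes:
api2→web1→api1: 1 + 3 = 4
api2→web1→db1→api1: 1 + 9 + 4 = 14
The minimum is 4 ms.

4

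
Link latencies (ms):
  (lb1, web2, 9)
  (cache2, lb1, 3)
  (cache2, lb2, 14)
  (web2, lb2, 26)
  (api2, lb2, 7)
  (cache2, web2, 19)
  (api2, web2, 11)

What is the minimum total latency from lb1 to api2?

A few of the lb1→api2 routes:
lb1-cache2-web2-api2: 3 + 19 + 11 = 33
lb1-web2-api2: 9 + 11 = 20
lb1-cache2-lb2-api2: 3 + 14 + 7 = 24
Shortest: 20 ms.

20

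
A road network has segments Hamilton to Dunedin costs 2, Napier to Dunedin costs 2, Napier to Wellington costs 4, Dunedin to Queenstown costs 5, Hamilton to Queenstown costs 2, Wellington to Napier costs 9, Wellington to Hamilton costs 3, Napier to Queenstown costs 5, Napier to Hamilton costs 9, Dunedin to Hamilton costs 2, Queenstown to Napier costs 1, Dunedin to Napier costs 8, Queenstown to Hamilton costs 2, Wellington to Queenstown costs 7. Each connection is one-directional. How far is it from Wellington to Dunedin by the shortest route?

A few of the Wellington→Dunedin routes:
Wellington -> Queenstown -> Hamilton -> Dunedin: 7 + 2 + 2 = 11
Wellington -> Hamilton -> Queenstown -> Napier -> Dunedin: 3 + 2 + 1 + 2 = 8
Wellington -> Queenstown -> Napier -> Dunedin: 7 + 1 + 2 = 10
Wellington -> Hamilton -> Dunedin: 3 + 2 = 5
The minimum is 5.

5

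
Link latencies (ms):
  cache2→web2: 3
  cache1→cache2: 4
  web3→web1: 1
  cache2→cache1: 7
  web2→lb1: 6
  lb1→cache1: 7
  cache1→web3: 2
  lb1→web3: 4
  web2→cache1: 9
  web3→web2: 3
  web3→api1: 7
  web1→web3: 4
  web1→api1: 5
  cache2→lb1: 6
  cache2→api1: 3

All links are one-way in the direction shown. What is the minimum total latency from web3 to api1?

6

Routes from web3 to api1:
web3 - api1: 7
web3 - web2 - lb1 - cache1 - cache2 - api1: 3 + 6 + 7 + 4 + 3 = 23
web3 - web1 - api1: 1 + 5 = 6
web3 - web2 - cache1 - cache2 - api1: 3 + 9 + 4 + 3 = 19
Shortest: 6 ms.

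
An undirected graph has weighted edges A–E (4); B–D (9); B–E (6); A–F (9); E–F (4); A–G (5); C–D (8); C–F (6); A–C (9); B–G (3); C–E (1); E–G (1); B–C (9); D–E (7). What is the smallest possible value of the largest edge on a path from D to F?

7

Checking several routes:
D-C-F: max(8, 6) = 8
D-E-C-F: max(7, 1, 6) = 7
D-C-B-G-A-F: max(8, 9, 3, 5, 9) = 9
D-C-B-G-A-E-F: max(8, 9, 3, 5, 4, 4) = 9
D-C-E-F: max(8, 1, 4) = 8
D-E-F: max(7, 4) = 7
The minimum achievable maximum is 7.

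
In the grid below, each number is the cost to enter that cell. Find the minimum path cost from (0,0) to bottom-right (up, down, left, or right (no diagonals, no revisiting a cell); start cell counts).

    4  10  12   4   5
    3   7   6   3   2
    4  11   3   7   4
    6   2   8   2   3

Cheapest: r0c0 r1c0 r1c1 r1c2 r1c3 r1c4 r2c4 r3c4
  4 + 3 + 7 + 6 + 3 + 2 + 4 + 3 = 32

32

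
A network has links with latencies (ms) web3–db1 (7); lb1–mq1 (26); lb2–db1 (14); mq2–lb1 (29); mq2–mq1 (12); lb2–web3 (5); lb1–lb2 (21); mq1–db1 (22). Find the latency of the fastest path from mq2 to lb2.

46

Candidate routes:
mq2-mq1-lb1-lb2: 12 + 26 + 21 = 59
mq2-lb1-mq1-db1-web3-lb2: 29 + 26 + 22 + 7 + 5 = 89
mq2-lb1-lb2: 29 + 21 = 50
mq2-lb1-mq1-db1-lb2: 29 + 26 + 22 + 14 = 91
mq2-mq1-db1-lb2: 12 + 22 + 14 = 48
mq2-mq1-db1-web3-lb2: 12 + 22 + 7 + 5 = 46
Shortest: 46 ms.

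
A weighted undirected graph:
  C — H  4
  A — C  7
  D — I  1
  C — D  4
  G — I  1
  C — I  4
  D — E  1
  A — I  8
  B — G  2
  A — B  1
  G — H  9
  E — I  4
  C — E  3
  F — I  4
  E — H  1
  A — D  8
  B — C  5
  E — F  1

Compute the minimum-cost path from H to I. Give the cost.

3

Checking several routes:
H→E→D→I: 1 + 1 + 1 = 3
H→E→I: 1 + 4 = 5
H→E→F→I: 1 + 1 + 4 = 6
Best route has total 3.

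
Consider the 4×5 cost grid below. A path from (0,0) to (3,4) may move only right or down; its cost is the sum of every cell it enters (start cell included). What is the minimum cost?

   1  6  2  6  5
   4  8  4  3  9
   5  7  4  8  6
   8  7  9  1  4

Path (0,0) → (0,1) → (0,2) → (1,2) → (1,3) → (2,3) → (3,3) → (3,4): 1 + 6 + 2 + 4 + 3 + 8 + 1 + 4 = 29.

29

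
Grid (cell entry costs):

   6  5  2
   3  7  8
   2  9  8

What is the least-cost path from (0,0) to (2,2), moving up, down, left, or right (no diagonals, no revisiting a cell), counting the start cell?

28

Take r0c0 r1c0 r2c0 r2c1 r2c2 for a total of 6 + 3 + 2 + 9 + 8 = 28.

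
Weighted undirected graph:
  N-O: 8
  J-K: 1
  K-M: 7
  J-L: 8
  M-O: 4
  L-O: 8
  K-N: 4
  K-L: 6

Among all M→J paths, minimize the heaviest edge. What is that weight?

Checking several routes:
M → K → N → O → L → J: max(7, 4, 8, 8, 8) = 8
M → K → J: max(7, 1) = 7
M → K → L → J: max(7, 6, 8) = 8
M → O → N → K → L → J: max(4, 8, 4, 6, 8) = 8
M → O → N → K → J: max(4, 8, 4, 1) = 8
Best route has worst link 7.

7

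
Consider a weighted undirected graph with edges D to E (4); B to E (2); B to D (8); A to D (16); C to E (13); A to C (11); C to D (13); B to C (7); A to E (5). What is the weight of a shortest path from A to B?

7

Comparing a few candidate routes:
A→C→B: 11 + 7 = 18
A→E→D→B: 5 + 4 + 8 = 17
A→E→B: 5 + 2 = 7
Best route has total 7.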